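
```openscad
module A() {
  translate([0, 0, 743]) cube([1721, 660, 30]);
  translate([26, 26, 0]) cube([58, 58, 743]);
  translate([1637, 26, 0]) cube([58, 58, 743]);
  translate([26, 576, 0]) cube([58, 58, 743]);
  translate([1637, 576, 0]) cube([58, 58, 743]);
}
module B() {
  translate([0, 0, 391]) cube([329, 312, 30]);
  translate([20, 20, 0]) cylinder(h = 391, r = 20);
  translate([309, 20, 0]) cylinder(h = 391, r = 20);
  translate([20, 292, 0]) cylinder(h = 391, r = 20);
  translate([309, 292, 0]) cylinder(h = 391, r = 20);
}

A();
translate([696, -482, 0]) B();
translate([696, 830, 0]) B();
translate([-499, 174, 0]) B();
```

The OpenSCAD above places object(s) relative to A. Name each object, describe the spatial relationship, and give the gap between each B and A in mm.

Each stool's nearest face is 170 mm from the table's bounding box.

A is a table. B is a stool. Three stools sit around the table at the −y, +y, −x sides. The gap between each stool and the table is 170 mm.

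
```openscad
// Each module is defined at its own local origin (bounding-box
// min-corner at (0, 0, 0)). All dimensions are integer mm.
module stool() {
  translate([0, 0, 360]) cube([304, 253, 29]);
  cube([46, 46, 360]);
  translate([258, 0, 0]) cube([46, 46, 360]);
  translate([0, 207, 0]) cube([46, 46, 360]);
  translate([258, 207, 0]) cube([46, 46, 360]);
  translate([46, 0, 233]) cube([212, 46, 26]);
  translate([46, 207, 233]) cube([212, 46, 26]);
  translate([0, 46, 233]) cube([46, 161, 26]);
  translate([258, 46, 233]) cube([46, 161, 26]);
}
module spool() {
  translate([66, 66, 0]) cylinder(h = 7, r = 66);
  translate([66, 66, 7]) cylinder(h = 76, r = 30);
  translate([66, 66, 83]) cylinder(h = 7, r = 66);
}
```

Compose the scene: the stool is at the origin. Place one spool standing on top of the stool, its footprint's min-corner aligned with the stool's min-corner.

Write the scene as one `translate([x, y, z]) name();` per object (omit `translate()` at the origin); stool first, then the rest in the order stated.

stool();
translate([0, 0, 389]) spool();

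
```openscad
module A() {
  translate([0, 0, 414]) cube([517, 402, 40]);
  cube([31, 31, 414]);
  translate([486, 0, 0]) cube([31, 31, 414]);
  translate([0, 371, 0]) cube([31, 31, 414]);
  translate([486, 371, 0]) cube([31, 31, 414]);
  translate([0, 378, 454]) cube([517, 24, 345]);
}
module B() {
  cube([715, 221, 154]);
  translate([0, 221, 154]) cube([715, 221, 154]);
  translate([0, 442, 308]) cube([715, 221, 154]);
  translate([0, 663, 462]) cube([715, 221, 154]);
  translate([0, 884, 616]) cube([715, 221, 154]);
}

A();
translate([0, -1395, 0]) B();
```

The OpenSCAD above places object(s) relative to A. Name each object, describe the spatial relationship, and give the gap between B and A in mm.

A is a chair. B is a staircase. The staircase is on the floor beside the chair on its −y side. The gap between the staircase and the chair is 290 mm.

The staircase's nearest face is 290 mm from the chair's −y face.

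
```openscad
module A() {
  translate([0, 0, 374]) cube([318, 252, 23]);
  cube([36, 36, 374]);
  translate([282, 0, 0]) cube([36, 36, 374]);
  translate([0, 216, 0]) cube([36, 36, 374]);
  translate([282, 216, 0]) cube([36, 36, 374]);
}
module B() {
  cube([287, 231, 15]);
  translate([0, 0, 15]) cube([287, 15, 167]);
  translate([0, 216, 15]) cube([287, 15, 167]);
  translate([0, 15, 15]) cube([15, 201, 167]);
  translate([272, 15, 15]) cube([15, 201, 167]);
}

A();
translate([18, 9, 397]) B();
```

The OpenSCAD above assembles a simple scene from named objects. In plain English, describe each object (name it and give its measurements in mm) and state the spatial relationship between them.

A is a four-legged stool. The seat is 318×252 mm, 23 mm thick, top at z = 397 mm. It stands on four square legs, each 36×36 mm in cross-section, from z = 0 to the seat underside, each flush with a corner of the seat.

B is an open-topped rectangular box: outside dimensions 287×231×182 mm, with a uniform wall and base thickness of 15 mm. The base is a full 287×231 slab on the floor; four walls sit on top of the base. The front and back walls (the −y and +y sides) span the full width; the two side walls fit between them.

The open box is on top of the stool.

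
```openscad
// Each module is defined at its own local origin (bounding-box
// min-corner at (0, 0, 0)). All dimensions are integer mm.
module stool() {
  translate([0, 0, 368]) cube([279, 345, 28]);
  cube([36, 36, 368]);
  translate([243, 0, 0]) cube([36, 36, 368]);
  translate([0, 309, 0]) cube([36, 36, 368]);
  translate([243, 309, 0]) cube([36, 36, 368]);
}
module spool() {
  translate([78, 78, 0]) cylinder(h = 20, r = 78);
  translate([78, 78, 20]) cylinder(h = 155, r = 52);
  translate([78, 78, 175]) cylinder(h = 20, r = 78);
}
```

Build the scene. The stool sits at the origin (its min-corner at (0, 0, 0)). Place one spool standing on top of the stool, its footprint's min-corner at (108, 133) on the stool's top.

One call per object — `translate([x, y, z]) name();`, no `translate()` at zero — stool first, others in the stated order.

stool();
translate([108, 133, 396]) spool();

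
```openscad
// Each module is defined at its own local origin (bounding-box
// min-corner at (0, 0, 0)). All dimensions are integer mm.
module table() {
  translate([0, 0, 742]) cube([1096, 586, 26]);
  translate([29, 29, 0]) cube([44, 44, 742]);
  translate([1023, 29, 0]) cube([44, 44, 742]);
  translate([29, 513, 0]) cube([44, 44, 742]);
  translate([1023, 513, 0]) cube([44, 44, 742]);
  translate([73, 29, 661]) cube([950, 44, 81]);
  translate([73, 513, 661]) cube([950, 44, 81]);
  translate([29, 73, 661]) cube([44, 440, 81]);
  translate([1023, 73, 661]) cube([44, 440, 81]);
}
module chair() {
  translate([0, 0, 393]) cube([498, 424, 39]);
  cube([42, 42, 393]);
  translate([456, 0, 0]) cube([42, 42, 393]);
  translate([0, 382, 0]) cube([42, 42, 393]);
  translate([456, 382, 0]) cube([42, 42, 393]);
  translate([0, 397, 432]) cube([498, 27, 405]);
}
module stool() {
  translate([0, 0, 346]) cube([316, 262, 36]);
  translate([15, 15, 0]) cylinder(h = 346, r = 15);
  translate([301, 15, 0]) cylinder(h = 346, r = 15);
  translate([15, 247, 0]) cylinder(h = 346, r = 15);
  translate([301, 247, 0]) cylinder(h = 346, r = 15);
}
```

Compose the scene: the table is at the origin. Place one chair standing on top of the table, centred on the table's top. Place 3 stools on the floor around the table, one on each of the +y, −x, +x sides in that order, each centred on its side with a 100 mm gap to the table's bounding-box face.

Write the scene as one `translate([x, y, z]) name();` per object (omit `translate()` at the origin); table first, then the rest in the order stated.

table();
translate([299, 81, 768]) chair();
translate([390, 686, 0]) stool();
translate([-416, 162, 0]) stool();
translate([1196, 162, 0]) stool();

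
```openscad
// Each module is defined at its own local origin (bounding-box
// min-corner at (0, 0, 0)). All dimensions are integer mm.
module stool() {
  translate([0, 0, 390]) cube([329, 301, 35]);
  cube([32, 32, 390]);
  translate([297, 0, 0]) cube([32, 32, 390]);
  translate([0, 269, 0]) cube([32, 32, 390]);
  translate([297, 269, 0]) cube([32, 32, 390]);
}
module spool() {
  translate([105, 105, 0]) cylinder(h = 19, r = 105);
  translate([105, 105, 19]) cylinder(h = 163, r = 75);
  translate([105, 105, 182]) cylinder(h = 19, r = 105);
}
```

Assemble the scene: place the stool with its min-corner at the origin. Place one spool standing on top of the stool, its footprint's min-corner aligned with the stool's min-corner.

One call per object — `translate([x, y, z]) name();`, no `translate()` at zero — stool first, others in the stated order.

stool();
translate([0, 0, 425]) spool();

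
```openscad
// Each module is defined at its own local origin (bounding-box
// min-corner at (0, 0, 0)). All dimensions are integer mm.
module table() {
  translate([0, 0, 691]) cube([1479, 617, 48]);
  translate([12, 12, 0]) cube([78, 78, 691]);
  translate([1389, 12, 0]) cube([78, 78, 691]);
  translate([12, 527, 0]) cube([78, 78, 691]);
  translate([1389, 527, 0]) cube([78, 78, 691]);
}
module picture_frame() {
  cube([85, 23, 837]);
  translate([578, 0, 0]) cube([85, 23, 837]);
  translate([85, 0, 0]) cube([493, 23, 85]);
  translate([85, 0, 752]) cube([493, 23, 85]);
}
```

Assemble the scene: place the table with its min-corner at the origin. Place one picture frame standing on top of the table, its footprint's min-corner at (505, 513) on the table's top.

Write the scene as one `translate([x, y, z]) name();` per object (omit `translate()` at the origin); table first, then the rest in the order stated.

table();
translate([505, 513, 739]) picture_frame();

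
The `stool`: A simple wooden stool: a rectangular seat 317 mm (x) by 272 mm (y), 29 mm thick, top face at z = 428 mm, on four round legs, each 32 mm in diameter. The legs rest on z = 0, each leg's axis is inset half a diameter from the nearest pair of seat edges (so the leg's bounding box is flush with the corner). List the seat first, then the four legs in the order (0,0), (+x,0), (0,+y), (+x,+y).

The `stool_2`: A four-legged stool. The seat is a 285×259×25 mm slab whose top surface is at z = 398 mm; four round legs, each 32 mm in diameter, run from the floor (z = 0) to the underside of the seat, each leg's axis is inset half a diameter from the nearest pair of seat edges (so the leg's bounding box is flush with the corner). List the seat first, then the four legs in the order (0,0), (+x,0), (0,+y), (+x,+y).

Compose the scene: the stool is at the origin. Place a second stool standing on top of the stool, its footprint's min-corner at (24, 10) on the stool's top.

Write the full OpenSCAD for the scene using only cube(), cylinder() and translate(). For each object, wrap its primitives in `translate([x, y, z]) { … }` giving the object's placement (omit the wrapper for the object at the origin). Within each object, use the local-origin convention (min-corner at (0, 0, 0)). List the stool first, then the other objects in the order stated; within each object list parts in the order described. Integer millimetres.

translate([0, 0, 399]) cube([317, 272, 29]);
translate([16, 16, 0]) cylinder(h = 399, r = 16);
translate([301, 16, 0]) cylinder(h = 399, r = 16);
translate([16, 256, 0]) cylinder(h = 399, r = 16);
translate([301, 256, 0]) cylinder(h = 399, r = 16);
translate([24, 10, 428]) {
  translate([0, 0, 373]) cube([285, 259, 25]);
  translate([16, 16, 0]) cylinder(h = 373, r = 16);
  translate([269, 16, 0]) cylinder(h = 373, r = 16);
  translate([16, 243, 0]) cylinder(h = 373, r = 16);
  translate([269, 243, 0]) cylinder(h = 373, r = 16);
}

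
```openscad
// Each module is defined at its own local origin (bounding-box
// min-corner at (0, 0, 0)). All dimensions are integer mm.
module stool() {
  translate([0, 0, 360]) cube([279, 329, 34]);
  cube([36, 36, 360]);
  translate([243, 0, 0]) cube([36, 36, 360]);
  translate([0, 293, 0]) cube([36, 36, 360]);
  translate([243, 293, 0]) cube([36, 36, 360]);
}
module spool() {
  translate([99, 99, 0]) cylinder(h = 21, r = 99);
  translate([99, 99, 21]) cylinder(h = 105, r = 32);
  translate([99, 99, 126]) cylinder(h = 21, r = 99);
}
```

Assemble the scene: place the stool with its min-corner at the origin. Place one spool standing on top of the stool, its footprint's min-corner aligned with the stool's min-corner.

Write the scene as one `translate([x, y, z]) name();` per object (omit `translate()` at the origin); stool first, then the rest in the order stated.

stool();
translate([0, 0, 394]) spool();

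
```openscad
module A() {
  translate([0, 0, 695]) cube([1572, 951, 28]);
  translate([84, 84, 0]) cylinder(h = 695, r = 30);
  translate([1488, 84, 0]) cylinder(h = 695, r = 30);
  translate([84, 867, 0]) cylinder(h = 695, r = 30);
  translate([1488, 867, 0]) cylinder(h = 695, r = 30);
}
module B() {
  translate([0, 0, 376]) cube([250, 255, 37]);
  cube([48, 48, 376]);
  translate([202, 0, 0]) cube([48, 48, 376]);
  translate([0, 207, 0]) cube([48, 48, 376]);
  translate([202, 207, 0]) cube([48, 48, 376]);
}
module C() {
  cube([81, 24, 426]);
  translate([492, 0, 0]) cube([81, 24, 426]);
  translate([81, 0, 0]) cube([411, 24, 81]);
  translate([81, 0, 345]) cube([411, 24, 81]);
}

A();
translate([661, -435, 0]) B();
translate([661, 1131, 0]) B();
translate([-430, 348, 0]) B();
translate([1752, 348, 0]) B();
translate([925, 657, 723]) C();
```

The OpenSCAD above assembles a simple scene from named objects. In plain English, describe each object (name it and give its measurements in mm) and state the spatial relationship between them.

A is a rectangular dining table. The top is 1572×951×28 mm with its upper surface at z = 723 mm. It stands on four round legs of 60 mm diameter, each leg's bounding box inset 54 mm from the nearest pair of top edges, running from the floor to the underside of the top.

B is a four-legged stool. The seat is 250×255 mm, 37 mm thick, top at z = 413 mm. It stands on four square legs, each 48×48 mm in cross-section, from z = 0 to the seat underside, each flush with a corner of the seat.

C is a rectangular picture frame lying in the x–z plane (depth along y). The opening is 411 mm wide (x) by 264 mm tall (z), surrounded by a border 81 mm wide on all four sides. The frame is 24 mm deep and is made of two full-height vertical stiles with two horizontal rails fitted between them.

Four stools sit around the table at the −y, +y, −x, +x sides. The picture frame is on top of the table.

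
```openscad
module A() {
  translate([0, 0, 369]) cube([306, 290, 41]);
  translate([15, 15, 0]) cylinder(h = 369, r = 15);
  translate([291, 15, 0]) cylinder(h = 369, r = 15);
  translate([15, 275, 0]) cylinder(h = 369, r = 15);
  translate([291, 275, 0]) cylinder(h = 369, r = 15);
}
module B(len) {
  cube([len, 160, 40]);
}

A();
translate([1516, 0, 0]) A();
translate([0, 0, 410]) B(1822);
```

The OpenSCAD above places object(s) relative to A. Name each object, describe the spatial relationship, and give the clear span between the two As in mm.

A is a stool. B is a beam. A beam spans the tops of two stools. The clear span between the two stools is 1210 mm.

Second stool starts at x = 1516; first ends at x = 306; clear span = 1516 − 306 = 1210 mm.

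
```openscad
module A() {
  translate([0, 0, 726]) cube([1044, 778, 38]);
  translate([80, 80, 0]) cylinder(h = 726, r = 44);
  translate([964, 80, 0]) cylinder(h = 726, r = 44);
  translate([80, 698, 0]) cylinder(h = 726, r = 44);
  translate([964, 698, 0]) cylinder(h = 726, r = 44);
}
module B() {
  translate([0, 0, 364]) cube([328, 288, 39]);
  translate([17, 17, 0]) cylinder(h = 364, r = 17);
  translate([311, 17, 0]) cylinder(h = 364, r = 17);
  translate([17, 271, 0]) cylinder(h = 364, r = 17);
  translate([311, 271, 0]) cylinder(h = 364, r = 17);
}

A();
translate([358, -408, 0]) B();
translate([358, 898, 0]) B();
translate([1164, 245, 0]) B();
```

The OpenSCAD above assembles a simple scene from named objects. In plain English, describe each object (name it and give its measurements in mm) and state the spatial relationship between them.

A is a rectangular dining table. The top is 1044×778×38 mm with its upper surface at z = 764 mm. It stands on four round legs of 88 mm diameter, each leg's bounding box inset 36 mm from the nearest pair of top edges, running from the floor to the underside of the top.

B is a simple wooden stool: a rectangular seat 328 mm (x) by 288 mm (y), 39 mm thick, top face at z = 403 mm, on four round legs, each 34 mm in diameter. The legs rest on z = 0, each leg's axis is inset half a diameter from the nearest pair of seat edges (so the leg's bounding box is flush with the corner).

Three stools sit around the table at the −y, +y, +x sides.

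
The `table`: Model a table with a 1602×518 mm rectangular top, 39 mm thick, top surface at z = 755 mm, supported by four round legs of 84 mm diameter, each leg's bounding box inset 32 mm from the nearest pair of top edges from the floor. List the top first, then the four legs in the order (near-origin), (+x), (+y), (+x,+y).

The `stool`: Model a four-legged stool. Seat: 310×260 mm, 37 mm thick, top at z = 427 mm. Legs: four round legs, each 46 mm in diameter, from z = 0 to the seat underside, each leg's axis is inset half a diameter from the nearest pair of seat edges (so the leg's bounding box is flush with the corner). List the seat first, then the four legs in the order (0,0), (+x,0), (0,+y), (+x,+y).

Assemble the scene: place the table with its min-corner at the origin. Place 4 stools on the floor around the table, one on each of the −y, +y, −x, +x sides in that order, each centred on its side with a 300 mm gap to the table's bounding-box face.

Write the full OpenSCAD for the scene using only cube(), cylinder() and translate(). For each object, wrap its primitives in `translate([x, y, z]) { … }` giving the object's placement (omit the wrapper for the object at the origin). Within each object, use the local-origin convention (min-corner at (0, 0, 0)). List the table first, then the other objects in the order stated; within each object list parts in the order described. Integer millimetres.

translate([0, 0, 716]) cube([1602, 518, 39]);
translate([74, 74, 0]) cylinder(h = 716, r = 42);
translate([1528, 74, 0]) cylinder(h = 716, r = 42);
translate([74, 444, 0]) cylinder(h = 716, r = 42);
translate([1528, 444, 0]) cylinder(h = 716, r = 42);
translate([646, -560, 0]) {
  translate([0, 0, 390]) cube([310, 260, 37]);
  translate([23, 23, 0]) cylinder(h = 390, r = 23);
  translate([287, 23, 0]) cylinder(h = 390, r = 23);
  translate([23, 237, 0]) cylinder(h = 390, r = 23);
  translate([287, 237, 0]) cylinder(h = 390, r = 23);
}
translate([646, 818, 0]) {
  translate([0, 0, 390]) cube([310, 260, 37]);
  translate([23, 23, 0]) cylinder(h = 390, r = 23);
  translate([287, 23, 0]) cylinder(h = 390, r = 23);
  translate([23, 237, 0]) cylinder(h = 390, r = 23);
  translate([287, 237, 0]) cylinder(h = 390, r = 23);
}
translate([-610, 129, 0]) {
  translate([0, 0, 390]) cube([310, 260, 37]);
  translate([23, 23, 0]) cylinder(h = 390, r = 23);
  translate([287, 23, 0]) cylinder(h = 390, r = 23);
  translate([23, 237, 0]) cylinder(h = 390, r = 23);
  translate([287, 237, 0]) cylinder(h = 390, r = 23);
}
translate([1902, 129, 0]) {
  translate([0, 0, 390]) cube([310, 260, 37]);
  translate([23, 23, 0]) cylinder(h = 390, r = 23);
  translate([287, 23, 0]) cylinder(h = 390, r = 23);
  translate([23, 237, 0]) cylinder(h = 390, r = 23);
  translate([287, 237, 0]) cylinder(h = 390, r = 23);
}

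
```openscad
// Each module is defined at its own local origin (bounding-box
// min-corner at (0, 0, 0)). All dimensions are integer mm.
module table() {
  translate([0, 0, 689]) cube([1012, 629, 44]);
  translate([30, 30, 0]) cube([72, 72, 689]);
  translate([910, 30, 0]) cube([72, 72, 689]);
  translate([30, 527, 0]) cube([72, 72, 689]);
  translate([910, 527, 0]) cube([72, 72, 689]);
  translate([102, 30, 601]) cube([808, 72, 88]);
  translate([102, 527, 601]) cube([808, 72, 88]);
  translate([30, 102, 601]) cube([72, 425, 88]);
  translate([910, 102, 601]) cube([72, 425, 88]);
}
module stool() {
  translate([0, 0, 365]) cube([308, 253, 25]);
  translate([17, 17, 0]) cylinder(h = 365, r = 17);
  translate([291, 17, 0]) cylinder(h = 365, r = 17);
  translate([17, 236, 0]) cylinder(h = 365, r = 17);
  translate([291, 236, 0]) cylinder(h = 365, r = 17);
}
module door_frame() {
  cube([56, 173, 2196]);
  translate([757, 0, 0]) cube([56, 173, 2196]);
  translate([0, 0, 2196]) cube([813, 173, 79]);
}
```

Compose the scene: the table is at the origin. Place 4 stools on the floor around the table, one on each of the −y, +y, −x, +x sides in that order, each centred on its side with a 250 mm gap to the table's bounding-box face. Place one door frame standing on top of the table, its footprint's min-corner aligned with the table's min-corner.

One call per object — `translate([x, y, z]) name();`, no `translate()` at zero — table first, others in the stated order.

table();
translate([352, -503, 0]) stool();
translate([352, 879, 0]) stool();
translate([-558, 188, 0]) stool();
translate([1262, 188, 0]) stool();
translate([0, 0, 733]) door_frame();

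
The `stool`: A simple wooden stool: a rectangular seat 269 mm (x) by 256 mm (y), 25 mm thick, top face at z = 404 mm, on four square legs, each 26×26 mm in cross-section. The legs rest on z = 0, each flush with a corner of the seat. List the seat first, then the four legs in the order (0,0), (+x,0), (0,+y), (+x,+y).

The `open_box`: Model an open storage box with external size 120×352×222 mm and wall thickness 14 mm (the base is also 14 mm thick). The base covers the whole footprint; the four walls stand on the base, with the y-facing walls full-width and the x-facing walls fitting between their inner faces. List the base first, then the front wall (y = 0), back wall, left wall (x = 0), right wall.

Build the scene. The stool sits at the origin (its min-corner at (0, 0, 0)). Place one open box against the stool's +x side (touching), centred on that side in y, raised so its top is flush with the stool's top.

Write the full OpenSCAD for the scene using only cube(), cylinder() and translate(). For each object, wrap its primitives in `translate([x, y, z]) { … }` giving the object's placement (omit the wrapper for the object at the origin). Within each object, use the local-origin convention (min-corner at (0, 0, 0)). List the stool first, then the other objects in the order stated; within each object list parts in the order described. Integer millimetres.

translate([0, 0, 379]) cube([269, 256, 25]);
cube([26, 26, 379]);
translate([243, 0, 0]) cube([26, 26, 379]);
translate([0, 230, 0]) cube([26, 26, 379]);
translate([243, 230, 0]) cube([26, 26, 379]);
translate([269, -48, 182]) {
  cube([120, 352, 14]);
  translate([0, 0, 14]) cube([120, 14, 208]);
  translate([0, 338, 14]) cube([120, 14, 208]);
  translate([0, 14, 14]) cube([14, 324, 208]);
  translate([106, 14, 14]) cube([14, 324, 208]);
}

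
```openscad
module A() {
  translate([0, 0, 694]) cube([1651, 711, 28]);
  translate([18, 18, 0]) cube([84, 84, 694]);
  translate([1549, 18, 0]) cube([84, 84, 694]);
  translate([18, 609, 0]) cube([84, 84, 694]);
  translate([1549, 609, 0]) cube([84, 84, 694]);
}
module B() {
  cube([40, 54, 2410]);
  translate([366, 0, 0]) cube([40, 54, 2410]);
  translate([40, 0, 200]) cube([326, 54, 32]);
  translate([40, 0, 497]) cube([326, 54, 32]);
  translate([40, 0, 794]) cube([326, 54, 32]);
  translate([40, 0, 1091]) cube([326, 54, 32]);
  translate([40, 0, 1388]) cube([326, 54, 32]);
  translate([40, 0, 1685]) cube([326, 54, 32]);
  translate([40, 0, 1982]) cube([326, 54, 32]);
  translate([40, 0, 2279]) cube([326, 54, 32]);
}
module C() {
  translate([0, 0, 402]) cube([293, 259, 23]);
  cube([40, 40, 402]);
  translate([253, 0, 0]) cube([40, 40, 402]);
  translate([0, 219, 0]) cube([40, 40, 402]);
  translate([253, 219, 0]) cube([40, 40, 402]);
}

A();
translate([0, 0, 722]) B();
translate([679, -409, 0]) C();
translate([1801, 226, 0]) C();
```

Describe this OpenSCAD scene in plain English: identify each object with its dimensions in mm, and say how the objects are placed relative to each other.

A is a table with a 1651×711 mm rectangular top, 28 mm thick, top surface at z = 722 mm, supported by four 84×84 mm square legs, each inset 18 mm from the nearest pair of top edges, running from the floor.

B is a wooden ladder with two side rails of 40×54 mm section and 2410 mm height, set 406 mm apart overall. Between them run 8 rectangular rungs (54 mm deep, 32 mm thick), front faces flush with the rails' −y face. The bottom of the first rung is 200 mm above the floor and each subsequent rung is 297 mm higher than the one below.

C is a simple wooden stool: a rectangular seat 293 mm (x) by 259 mm (y), 23 mm thick, top face at z = 425 mm, on four square legs, each 40×40 mm in cross-section. The legs rest on z = 0, each flush with a corner of the seat.

The ladder is on top of the table. Two stools sit around the table at the −y, +x sides.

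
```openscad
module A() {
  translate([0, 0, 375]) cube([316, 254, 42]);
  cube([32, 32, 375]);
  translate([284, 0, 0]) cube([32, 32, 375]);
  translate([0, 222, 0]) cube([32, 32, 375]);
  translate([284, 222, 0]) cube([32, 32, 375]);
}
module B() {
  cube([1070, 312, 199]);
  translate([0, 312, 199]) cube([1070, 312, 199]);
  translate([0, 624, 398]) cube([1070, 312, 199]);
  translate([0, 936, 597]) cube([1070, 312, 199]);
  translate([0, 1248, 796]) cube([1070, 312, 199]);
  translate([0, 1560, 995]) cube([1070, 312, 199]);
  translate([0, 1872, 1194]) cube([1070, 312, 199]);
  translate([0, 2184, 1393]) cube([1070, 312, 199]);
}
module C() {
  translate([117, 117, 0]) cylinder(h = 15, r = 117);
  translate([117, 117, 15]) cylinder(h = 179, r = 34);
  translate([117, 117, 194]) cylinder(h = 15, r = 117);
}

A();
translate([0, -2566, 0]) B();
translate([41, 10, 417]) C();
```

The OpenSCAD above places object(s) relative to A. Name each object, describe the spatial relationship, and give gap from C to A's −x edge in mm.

The spool's min-x is at 41; the stool's min-x is 0; gap = 41 mm.

A is a stool. B is a staircase. C is a spool. The staircase is on the floor beside the stool on its −y side. The spool is on top of the stool, centred. The gap from the spool to the stool's −x edge is 41 mm.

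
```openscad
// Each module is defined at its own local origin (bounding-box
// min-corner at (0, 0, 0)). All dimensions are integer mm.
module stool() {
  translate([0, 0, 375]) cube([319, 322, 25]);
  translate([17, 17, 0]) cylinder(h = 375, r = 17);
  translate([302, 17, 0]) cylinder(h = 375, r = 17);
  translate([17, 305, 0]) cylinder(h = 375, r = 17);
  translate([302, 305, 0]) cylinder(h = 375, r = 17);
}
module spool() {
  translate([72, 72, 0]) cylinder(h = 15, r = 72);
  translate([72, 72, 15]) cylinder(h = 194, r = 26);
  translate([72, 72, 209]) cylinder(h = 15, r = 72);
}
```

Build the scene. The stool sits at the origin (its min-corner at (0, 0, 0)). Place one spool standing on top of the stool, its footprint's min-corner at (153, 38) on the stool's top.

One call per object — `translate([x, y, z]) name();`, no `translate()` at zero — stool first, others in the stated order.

stool();
translate([153, 38, 400]) spool();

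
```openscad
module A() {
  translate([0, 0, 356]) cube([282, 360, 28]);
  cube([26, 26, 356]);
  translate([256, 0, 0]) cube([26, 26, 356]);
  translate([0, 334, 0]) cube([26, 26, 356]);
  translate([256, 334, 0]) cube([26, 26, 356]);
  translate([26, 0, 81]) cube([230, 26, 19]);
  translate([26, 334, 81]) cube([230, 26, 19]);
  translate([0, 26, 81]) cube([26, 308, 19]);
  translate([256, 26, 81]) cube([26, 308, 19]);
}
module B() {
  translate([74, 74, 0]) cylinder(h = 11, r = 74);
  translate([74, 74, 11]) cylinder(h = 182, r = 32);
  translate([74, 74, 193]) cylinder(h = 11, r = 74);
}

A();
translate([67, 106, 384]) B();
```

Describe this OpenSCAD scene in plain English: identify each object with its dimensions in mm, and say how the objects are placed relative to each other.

A is a four-legged stool. The seat is 282×360 mm, 28 mm thick, top at z = 384 mm. It stands on four square legs, each 26×26 mm in cross-section, from z = 0 to the seat underside, each flush with a corner of the seat. Four stretchers, 26 mm wide and 19 mm tall, connect adjacent legs with their undersides at z = 81 mm, each running between the inner faces of the legs it joins and aligned with the legs' outer faces on the other axis.

B is a spool: two coaxial disc flanges of radius 74 mm and thickness 11 mm, joined by a core cylinder of radius 32 mm and height 182 mm. The lower flange rests on z = 0 and the three cylinders share a vertical axis.

The spool is on top of the stool, centred.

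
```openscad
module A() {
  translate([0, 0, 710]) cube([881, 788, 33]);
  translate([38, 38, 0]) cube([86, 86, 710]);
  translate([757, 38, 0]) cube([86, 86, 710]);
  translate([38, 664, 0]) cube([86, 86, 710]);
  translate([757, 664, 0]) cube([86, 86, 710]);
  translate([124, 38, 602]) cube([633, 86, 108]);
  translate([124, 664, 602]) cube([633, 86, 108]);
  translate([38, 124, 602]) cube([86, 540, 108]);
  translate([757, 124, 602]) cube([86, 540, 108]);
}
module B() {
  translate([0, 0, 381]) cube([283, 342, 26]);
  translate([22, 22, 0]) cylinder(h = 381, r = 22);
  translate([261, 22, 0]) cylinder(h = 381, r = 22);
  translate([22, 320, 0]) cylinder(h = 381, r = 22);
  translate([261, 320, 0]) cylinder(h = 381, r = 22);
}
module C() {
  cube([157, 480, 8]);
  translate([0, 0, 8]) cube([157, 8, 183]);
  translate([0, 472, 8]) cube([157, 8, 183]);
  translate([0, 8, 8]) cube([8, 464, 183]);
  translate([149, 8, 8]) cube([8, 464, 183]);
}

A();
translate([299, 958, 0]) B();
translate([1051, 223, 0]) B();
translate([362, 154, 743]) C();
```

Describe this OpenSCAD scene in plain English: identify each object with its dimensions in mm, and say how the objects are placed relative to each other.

A is a table: top 881 mm (x) × 788 mm (y), 33 mm thick, upper face at z = 743 mm, on four 86×86 mm square legs, each inset 38 mm from the nearest pair of top edges, running from z = 0 to the bottom of the top. Four apron rails, 86 mm thick and 108 mm tall, run between adjacent legs with their top edges flush with the underside of the top and their outer faces flush with the legs' outer faces.

B is a four-legged stool. The seat is 283×342 mm, 26 mm thick, top at z = 407 mm. It stands on four round legs, each 44 mm in diameter, from z = 0 to the seat underside, each leg's axis is inset half a diameter from the nearest pair of seat edges (so the leg's bounding box is flush with the corner).

C is an open-topped rectangular box: outside dimensions 157×480×191 mm, with a uniform wall and base thickness of 8 mm. The base is a full 157×480 slab on the floor; four walls sit on top of the base. The front and back walls (the −y and +y sides) span the full width; the two side walls fit between them.

Two stools sit around the table at the +y, +x sides. The open box is on top of the table, centred.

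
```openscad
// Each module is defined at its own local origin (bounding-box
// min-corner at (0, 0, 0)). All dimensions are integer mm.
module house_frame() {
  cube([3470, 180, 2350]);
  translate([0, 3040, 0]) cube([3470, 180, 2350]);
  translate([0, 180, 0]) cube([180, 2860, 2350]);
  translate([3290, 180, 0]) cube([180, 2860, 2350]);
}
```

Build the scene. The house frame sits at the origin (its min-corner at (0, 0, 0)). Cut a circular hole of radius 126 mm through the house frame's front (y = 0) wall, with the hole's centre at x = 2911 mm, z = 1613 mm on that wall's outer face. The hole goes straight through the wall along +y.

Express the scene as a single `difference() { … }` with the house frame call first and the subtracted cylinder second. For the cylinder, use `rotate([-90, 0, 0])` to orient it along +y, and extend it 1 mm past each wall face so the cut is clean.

difference() {
  house_frame();
  translate([2911, -1, 1613]) rotate([-90, 0, 0]) cylinder(h = 182, r = 126);
}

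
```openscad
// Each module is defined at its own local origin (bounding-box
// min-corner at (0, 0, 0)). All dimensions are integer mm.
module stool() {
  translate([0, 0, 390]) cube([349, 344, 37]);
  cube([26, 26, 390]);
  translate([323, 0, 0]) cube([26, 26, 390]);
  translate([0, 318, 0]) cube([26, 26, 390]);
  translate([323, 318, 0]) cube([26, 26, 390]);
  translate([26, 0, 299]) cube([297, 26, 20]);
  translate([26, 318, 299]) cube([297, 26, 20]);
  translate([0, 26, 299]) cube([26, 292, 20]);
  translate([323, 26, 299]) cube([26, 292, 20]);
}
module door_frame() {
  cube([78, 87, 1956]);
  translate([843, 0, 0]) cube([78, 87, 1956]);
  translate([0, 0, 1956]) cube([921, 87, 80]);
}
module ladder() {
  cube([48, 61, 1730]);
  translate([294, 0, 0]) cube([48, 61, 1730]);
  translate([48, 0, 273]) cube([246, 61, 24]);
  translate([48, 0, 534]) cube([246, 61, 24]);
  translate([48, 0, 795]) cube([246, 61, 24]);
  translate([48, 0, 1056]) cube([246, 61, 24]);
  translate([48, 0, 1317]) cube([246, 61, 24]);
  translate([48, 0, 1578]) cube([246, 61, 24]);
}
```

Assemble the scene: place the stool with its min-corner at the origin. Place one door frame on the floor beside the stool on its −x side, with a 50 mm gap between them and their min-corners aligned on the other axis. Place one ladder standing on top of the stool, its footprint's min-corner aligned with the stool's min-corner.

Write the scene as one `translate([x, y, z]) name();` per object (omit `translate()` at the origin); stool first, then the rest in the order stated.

stool();
translate([-971, 0, 0]) door_frame();
translate([0, 0, 427]) ladder();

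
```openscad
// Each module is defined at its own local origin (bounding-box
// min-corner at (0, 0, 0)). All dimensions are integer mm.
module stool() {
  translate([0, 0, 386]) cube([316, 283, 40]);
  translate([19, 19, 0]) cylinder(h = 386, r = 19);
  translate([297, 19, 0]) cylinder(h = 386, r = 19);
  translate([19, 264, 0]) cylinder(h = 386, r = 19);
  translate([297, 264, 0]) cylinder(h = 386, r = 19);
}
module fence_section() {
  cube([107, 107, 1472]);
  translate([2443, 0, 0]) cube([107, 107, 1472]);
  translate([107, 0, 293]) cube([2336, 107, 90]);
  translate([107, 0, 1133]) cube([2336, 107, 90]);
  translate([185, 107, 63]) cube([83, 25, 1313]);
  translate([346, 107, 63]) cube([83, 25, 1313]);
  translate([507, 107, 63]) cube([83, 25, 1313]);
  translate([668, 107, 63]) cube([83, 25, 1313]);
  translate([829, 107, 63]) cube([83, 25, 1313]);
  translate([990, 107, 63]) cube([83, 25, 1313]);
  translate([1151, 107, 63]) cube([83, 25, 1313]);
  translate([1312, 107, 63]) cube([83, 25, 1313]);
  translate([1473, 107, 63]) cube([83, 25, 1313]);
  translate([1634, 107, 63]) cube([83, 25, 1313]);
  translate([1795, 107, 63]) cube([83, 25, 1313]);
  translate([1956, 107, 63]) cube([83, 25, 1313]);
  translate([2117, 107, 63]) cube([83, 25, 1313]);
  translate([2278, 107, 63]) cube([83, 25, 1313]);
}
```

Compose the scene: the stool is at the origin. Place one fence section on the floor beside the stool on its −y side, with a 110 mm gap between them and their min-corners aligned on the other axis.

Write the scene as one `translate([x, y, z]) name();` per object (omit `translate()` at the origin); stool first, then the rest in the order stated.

stool();
translate([0, -242, 0]) fence_section();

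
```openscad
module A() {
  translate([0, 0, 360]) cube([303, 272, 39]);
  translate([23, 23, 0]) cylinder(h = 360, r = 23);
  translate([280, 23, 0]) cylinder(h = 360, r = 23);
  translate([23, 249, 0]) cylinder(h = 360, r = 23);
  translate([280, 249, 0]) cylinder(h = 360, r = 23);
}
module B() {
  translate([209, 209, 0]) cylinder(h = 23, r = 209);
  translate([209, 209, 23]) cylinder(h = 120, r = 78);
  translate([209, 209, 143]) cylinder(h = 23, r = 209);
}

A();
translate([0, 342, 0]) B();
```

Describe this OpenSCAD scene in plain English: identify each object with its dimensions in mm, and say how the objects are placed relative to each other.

A is a four-legged stool. The seat is a 303×272×39 mm slab whose top surface is at z = 399 mm; four round legs, each 46 mm in diameter, run from the floor (z = 0) to the underside of the seat, each leg's axis is inset half a diameter from the nearest pair of seat edges (so the leg's bounding box is flush with the corner).

B is a spool: two coaxial disc flanges of radius 209 mm and thickness 23 mm, joined by a core cylinder of radius 78 mm and height 120 mm. The lower flange rests on z = 0 and the three cylinders share a vertical axis.

The spool is on the floor beside the stool on its +y side.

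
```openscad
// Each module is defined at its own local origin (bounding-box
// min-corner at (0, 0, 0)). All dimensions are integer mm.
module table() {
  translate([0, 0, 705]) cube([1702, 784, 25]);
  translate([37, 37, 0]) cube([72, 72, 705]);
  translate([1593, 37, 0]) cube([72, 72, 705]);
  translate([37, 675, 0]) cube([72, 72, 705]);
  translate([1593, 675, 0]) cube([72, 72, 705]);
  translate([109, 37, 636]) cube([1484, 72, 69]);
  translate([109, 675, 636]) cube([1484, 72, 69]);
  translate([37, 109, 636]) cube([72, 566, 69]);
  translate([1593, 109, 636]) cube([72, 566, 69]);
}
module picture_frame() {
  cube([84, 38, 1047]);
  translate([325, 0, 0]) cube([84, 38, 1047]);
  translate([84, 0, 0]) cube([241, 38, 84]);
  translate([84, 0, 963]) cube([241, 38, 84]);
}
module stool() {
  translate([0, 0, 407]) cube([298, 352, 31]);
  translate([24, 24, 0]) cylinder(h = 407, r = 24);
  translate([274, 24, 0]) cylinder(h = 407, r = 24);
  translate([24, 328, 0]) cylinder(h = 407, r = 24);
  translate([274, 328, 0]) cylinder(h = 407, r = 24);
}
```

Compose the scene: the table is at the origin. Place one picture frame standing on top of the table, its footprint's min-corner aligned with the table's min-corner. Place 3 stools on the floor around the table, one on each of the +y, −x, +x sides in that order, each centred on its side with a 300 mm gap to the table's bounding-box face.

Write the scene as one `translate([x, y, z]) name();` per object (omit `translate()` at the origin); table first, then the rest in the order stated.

table();
translate([0, 0, 730]) picture_frame();
translate([702, 1084, 0]) stool();
translate([-598, 216, 0]) stool();
translate([2002, 216, 0]) stool();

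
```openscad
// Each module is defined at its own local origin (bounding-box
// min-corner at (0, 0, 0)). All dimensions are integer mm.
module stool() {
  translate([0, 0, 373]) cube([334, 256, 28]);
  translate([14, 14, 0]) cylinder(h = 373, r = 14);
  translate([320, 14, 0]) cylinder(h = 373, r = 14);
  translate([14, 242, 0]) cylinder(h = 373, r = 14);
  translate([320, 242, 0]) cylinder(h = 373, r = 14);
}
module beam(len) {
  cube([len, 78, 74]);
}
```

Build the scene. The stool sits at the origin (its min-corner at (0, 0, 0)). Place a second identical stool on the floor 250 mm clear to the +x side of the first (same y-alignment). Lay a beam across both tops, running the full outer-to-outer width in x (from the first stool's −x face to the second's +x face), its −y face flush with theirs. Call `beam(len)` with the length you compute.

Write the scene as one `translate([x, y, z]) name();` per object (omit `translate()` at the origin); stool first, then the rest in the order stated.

stool();
translate([584, 0, 0]) stool();
translate([0, 0, 401]) beam(918);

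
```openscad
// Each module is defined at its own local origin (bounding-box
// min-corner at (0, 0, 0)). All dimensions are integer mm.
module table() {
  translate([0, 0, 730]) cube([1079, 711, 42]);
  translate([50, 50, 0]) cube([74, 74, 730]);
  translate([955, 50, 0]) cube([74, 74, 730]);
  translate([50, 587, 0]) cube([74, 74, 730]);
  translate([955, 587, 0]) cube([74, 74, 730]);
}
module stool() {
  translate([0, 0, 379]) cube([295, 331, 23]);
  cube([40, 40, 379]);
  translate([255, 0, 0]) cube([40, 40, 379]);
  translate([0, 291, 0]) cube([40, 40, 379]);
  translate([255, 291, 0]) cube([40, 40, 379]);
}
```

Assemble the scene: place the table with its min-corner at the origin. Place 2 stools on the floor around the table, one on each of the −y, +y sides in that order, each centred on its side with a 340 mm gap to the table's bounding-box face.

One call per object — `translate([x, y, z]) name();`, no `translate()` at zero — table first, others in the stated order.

table();
translate([392, -671, 0]) stool();
translate([392, 1051, 0]) stool();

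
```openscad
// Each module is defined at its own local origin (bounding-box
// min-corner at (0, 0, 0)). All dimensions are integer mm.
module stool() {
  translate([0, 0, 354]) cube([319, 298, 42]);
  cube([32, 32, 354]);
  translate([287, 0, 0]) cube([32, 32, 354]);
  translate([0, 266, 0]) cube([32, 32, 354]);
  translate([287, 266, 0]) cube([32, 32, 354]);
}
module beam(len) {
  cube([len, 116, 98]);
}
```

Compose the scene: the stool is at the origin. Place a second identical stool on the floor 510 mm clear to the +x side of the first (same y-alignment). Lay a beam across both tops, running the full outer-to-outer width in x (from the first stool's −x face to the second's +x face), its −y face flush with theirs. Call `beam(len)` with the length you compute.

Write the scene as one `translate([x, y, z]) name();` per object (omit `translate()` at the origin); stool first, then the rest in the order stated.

stool();
translate([829, 0, 0]) stool();
translate([0, 0, 396]) beam(1148);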